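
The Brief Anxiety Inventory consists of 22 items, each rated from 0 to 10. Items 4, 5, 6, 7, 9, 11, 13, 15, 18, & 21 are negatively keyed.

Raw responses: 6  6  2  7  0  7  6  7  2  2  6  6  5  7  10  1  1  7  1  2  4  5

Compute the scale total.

Reverse-coded items (reverse-coded value = 10 − response):
  item 4: 10 − 7 = 3
  item 5: 10 − 0 = 10
  item 6: 10 − 7 = 3
  item 7: 10 − 6 = 4
  item 9: 10 − 2 = 8
  item 11: 10 − 6 = 4
  item 13: 10 − 5 = 5
  item 15: 10 − 10 = 0
  item 18: 10 − 7 = 3
  item 21: 10 − 4 = 6
Scored items: 6, 6, 2, 3, 10, 3, 4, 7, 8, 2, 4, 6, 5, 7, 0, 1, 1, 3, 1, 2, 6, 5
Total = 6 + 6 + 2 + 3 + 10 + 3 + 4 + 7 + 8 + 2 + 4 + 6 + 5 + 7 + 0 + 1 + 1 + 3 + 1 + 2 + 6 + 5 = 92

92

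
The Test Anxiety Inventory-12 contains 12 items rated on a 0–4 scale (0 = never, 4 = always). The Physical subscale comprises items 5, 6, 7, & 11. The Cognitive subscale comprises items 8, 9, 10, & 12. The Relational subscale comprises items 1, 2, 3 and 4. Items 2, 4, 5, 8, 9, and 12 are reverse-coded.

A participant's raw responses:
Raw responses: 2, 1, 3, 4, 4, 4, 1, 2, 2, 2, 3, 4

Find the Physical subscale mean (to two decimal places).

Physical items: 5, 6, 7, 11.
Of these, item 5 is reverse-coded; reverse-coded value = 4 − response.
  item 5: 4 − 4 = 0
  item 6: 4
  item 7: 1
  item 11: 3
Sum = 0 + 4 + 1 + 3 = 8
Mean = 8 / 4 = 2.00

2.00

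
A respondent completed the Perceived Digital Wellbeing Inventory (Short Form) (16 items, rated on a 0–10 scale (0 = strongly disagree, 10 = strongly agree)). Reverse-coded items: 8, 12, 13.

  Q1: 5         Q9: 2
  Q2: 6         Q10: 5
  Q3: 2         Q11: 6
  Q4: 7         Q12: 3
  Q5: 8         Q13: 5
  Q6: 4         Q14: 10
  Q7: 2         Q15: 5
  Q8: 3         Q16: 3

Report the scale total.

84

Reversing items 8, 12, and 13 with 10 − raw:
Total = 5 + 6 + 2 + 7 + 8 + 4 + 2 + (10−3) + 2 + 5 + 6 + (10−3) + (10−5) + 10 + 5 + 3
      = 5 + 6 + 2 + 7 + 8 + 4 + 2 + 7 + 2 + 5 + 6 + 7 + 5 + 10 + 5 + 3 = 84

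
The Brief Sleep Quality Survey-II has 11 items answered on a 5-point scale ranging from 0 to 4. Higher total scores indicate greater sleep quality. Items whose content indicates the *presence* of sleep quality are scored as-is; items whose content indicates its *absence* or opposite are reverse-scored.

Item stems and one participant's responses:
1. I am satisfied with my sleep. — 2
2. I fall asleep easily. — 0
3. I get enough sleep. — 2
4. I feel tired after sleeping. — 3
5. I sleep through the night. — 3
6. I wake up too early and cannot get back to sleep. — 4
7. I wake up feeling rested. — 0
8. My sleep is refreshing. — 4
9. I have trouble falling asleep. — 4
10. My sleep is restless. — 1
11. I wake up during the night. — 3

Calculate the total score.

Items 4, 6, 9, 10, 11 describe the absence/opposite of sleep quality → reverse-score.
reverse-coded value = 4 − response.
  item 1: 2
  item 2: 0
  item 3: 2
  item 4: 4 − 3 = 1
  item 5: 3
  item 6: 4 − 4 = 0
  item 7: 0
  item 8: 4
  item 9: 4 − 4 = 0
  item 10: 4 − 1 = 3
  item 11: 4 − 3 = 1
Total = 2 + 0 + 2 + 1 + 3 + 0 + 0 + 4 + 0 + 3 + 1 = 16

16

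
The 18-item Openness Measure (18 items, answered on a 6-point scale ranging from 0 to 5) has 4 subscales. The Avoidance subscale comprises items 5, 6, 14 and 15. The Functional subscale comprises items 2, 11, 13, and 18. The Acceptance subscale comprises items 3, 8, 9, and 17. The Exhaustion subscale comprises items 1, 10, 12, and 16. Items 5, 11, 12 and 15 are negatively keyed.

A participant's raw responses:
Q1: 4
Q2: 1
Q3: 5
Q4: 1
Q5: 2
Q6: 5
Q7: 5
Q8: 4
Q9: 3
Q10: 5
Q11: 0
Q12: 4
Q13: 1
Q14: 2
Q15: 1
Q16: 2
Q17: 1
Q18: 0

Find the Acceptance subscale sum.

Acceptance items: 3, 8, 9, 17.
  item 3: 5
  item 8: 4
  item 9: 3
  item 17: 1
Sum = 5 + 4 + 3 + 1 = 13

13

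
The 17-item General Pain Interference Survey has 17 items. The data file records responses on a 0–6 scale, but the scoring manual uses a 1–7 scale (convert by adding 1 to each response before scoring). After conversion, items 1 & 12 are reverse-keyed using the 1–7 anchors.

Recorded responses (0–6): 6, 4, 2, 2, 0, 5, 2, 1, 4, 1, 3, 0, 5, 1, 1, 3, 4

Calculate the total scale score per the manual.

Convert to 1–7: 7, 5, 3, 3, 1, 6, 3, 2, 5, 2, 4, 1, 6, 2, 2, 4, 5
Reverse-coded (reverse-coded value = 8 − response):
  item 1: 8 − 7 = 1
  item 12: 8 − 1 = 7
Scored: 1, 5, 3, 3, 1, 6, 3, 2, 5, 2, 4, 7, 6, 2, 2, 4, 5
Total = 61

61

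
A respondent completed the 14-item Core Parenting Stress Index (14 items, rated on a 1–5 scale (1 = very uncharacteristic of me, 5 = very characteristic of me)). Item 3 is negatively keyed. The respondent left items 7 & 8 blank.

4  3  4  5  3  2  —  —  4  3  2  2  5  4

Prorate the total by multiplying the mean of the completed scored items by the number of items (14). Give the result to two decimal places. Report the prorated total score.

Reverse-coded (on a 1–5 scale, reversed = 6 − raw):
  item 3: 6 − 4 = 2
Completed scored items (12 of 14): 4, 3, 2, 5, 3, 2, 4, 3, 2, 2, 5, 4; sum = 39.
Person mean = 39 / 12 ≈ 3.2500
Prorated total = (39 / 12) × 14 = 45.50 (to 2 dp)

45.50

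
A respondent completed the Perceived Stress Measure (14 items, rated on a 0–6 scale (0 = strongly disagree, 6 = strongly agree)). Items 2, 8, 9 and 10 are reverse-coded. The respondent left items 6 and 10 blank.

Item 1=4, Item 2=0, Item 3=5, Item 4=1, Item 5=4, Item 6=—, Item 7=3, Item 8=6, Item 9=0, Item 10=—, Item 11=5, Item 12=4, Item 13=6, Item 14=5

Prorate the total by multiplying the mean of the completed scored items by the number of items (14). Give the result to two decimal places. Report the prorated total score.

57.17

Reverse-coded (on a 0–6 scale, reversed = 6 − raw):
  item 2: 6 − 0 = 6
  item 8: 6 − 6 = 0
  item 9: 6 − 0 = 6
Completed scored items (12 of 14): 4, 6, 5, 1, 4, 3, 0, 6, 5, 4, 6, 5; sum = 49.
Person mean = 49 / 12 ≈ 4.0833
Prorated total = (49 / 12) × 14 = 57.17 (to 2 dp)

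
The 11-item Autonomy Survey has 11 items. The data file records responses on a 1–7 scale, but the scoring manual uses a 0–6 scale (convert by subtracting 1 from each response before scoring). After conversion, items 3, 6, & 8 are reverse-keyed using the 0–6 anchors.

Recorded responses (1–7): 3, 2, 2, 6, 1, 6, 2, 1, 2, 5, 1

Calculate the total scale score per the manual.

26

Convert to 0–6: 2, 1, 1, 5, 0, 5, 1, 0, 1, 4, 0
Reverse-coded (reversed = (0+6) − raw = 6 − raw):
  item 3: 6 − 1 = 5
  item 6: 6 − 5 = 1
  item 8: 6 − 0 = 6
Scored: 2, 1, 5, 5, 0, 1, 1, 6, 1, 4, 0
Total = 26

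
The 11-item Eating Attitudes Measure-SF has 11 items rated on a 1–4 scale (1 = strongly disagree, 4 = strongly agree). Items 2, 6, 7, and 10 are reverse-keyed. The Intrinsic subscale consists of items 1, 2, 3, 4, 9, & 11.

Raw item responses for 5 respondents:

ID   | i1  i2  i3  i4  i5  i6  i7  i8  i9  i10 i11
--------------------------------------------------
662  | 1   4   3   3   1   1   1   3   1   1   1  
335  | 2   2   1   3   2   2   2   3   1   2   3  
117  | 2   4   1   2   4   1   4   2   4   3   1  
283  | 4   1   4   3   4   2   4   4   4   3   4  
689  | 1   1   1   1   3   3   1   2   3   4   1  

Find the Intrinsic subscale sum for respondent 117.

Respondent 117 raw: 2, 4, 1, 2, 4, 1, 4, 2, 4, 3, 1.
Intrinsic items: 1, 2, 3, 4, 9, 11.
Reverse-coded (reversed = (1+4) − raw = 5 − raw):
  item 1: 2
  item 2: 5 − 4 = 1
  item 3: 1
  item 4: 2
  item 9: 4
  item 11: 1
Sum = 2 + 1 + 1 + 2 + 4 + 1 = 11

11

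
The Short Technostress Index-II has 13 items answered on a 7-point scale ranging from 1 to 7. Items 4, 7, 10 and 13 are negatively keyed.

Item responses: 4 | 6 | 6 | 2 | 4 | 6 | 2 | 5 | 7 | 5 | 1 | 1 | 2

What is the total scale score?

Raw sum = 51. Negatively keyed items: 4, 7, 10, 13; their raw sum = 11.
Each reversal replaces raw with 8 − raw, changing the total by 8 − 2·raw per item.
Total = 51 + 4·8 − 2·11 = 51 + 32 − 22 = 61

61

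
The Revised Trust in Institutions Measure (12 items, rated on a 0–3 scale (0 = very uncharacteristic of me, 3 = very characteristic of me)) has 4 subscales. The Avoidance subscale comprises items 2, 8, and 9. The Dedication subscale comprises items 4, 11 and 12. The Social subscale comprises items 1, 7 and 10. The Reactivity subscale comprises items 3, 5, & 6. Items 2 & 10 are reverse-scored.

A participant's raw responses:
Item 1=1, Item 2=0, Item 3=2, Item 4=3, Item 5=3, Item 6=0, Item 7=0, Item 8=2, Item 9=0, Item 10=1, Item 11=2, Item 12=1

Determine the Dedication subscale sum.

Dedication items: 4, 11, 12.
  item 4: 3
  item 11: 2
  item 12: 1
Sum = 3 + 2 + 1 = 6

6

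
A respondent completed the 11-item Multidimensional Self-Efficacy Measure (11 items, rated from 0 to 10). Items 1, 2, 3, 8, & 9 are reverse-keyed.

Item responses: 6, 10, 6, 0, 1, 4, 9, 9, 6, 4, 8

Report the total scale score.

39

Reversing items 1, 2, 3, 8 and 9 with 10 − raw:
Total = (10−6) + (10−10) + (10−6) + 0 + 1 + 4 + 9 + (10−9) + (10−6) + 4 + 8
      = 4 + 0 + 4 + 0 + 1 + 4 + 9 + 1 + 4 + 4 + 8 = 39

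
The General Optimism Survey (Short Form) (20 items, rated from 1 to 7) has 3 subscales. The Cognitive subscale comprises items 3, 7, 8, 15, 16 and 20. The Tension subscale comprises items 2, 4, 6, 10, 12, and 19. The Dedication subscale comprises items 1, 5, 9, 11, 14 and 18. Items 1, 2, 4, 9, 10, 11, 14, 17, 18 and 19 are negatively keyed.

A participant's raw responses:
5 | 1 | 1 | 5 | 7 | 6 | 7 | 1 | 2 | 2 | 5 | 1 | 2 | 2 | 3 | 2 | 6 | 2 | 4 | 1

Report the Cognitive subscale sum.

Cognitive items: 3, 7, 8, 15, 16, 20.
  item 3: 1
  item 7: 7
  item 8: 1
  item 15: 3
  item 16: 2
  item 20: 1
Sum = 1 + 7 + 1 + 3 + 2 + 1 = 15

15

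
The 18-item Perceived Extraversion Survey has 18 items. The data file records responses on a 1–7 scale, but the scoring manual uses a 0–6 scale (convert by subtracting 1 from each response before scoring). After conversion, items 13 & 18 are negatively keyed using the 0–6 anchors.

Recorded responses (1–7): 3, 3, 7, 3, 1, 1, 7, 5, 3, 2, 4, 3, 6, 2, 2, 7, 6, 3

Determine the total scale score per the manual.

48

Convert to 0–6: 2, 2, 6, 2, 0, 0, 6, 4, 2, 1, 3, 2, 5, 1, 1, 6, 5, 2
Reverse-coded (reversed = (0+6) − raw = 6 − raw):
  item 13: 6 − 5 = 1
  item 18: 6 − 2 = 4
Scored: 2, 2, 6, 2, 0, 0, 6, 4, 2, 1, 3, 2, 1, 1, 1, 6, 5, 4
Total = 48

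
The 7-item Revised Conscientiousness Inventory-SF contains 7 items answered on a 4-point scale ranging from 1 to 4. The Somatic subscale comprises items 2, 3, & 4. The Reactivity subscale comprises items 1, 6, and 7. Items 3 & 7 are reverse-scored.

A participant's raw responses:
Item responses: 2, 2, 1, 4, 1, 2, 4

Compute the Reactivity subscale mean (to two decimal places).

1.67

Reactivity items: 1, 6, 7.
Of these, item 7 is reverse-scored; reversed = (1+4) − raw = 5 − raw.
  item 1: 2
  item 6: 2
  item 7: 5 − 4 = 1
Sum = 2 + 2 + 1 = 5
Mean = 5 / 3 = 1.67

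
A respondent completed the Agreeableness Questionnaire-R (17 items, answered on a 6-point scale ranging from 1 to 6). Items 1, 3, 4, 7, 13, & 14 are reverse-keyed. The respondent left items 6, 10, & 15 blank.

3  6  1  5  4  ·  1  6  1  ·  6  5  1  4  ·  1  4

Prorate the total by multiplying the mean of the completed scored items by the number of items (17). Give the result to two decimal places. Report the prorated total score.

72.86

Reverse-coded (reverse-coded value = 7 − response):
  item 1: 7 − 3 = 4
  item 3: 7 − 1 = 6
  item 4: 7 − 5 = 2
  item 7: 7 − 1 = 6
  item 13: 7 − 1 = 6
  item 14: 7 − 4 = 3
Completed scored items (14 of 17): 4, 6, 6, 2, 4, 6, 6, 1, 6, 5, 6, 3, 1, 4; sum = 60.
Person mean = 60 / 14 ≈ 4.2857
Prorated total = (60 / 14) × 17 = 72.86 (to 2 dp)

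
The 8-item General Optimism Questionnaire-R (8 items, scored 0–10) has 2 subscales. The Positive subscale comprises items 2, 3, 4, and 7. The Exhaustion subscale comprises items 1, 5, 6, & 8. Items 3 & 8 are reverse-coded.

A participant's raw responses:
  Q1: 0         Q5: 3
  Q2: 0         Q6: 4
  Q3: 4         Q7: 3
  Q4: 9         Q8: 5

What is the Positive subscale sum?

18

Positive items: 2, 3, 4, 7.
Of these, item 3 is reverse-coded; reversed = (0+10) − raw = 10 − raw.
  item 2: 0
  item 3: 10 − 4 = 6
  item 4: 9
  item 7: 3
Sum = 0 + 6 + 9 + 3 = 18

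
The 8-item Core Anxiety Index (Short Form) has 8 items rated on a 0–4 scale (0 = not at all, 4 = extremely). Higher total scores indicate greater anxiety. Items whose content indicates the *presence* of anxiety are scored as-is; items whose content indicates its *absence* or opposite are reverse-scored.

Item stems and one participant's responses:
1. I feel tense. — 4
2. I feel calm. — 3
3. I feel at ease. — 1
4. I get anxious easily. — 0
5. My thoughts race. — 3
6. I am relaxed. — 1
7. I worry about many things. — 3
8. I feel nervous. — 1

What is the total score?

18

Items 2, 3, 6 describe the absence/opposite of anxiety → reverse-score.
on a 0–4 scale, reversed = 4 − raw.
  item 1: 4
  item 2: 4 − 3 = 1
  item 3: 4 − 1 = 3
  item 4: 0
  item 5: 3
  item 6: 4 − 1 = 3
  item 7: 3
  item 8: 1
Total = 4 + 1 + 3 + 0 + 3 + 3 + 3 + 1 = 18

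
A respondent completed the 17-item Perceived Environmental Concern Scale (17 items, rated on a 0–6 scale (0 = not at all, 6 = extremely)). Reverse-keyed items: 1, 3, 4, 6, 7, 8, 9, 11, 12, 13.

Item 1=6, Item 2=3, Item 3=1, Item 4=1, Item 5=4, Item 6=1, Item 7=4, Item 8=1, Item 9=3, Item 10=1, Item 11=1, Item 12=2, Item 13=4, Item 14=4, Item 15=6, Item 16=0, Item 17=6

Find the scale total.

Apply reverse scoring (reverse-coded value = 6 − response):
  item 1: 6 − 6 = 0
  item 3: 6 − 1 = 5
  item 4: 6 − 1 = 5
  item 6: 6 − 1 = 5
  item 7: 6 − 4 = 2
  item 8: 6 − 1 = 5
  item 9: 6 − 3 = 3
  item 11: 6 − 1 = 5
  item 12: 6 − 2 = 4
  item 13: 6 − 4 = 2
Scored items: 0, 3, 5, 5, 4, 5, 2, 5, 3, 1, 5, 4, 2, 4, 6, 0, 6
Total = 0 + 3 + 5 + 5 + 4 + 5 + 2 + 5 + 3 + 1 + 5 + 4 + 2 + 4 + 6 + 0 + 6 = 60

60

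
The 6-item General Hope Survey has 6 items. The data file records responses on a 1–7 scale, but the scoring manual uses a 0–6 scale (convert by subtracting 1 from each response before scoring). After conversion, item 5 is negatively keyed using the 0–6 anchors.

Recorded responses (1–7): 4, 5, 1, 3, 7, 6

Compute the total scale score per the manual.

Convert to 0–6: 3, 4, 0, 2, 6, 5
Reverse-coded (on a 0–6 scale, reversed = 6 − raw):
  item 5: 6 − 6 = 0
Scored: 3, 4, 0, 2, 0, 5
Total = 14

14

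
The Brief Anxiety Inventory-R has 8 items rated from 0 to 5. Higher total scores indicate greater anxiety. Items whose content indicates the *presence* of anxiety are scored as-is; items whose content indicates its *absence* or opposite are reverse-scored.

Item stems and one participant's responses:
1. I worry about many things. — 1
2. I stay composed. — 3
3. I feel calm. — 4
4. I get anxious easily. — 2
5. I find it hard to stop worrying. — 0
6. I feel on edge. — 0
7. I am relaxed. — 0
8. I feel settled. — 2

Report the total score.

Items 2, 3, 7, 8 describe the absence/opposite of anxiety → reverse-score.
reverse-coded value = 5 − response.
  item 1: 1
  item 2: 5 − 3 = 2
  item 3: 5 − 4 = 1
  item 4: 2
  item 5: 0
  item 6: 0
  item 7: 5 − 0 = 5
  item 8: 5 − 2 = 3
Total = 1 + 2 + 1 + 2 + 0 + 0 + 5 + 3 = 14

14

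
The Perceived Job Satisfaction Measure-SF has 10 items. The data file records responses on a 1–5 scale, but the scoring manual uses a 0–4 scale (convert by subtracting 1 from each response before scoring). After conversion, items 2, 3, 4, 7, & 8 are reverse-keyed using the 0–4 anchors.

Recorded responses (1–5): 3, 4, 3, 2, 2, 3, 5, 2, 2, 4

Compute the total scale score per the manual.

Convert to 0–4: 2, 3, 2, 1, 1, 2, 4, 1, 1, 3
Reverse-coded (reversed = (0+4) − raw = 4 − raw):
  item 2: 4 − 3 = 1
  item 3: 4 − 2 = 2
  item 4: 4 − 1 = 3
  item 7: 4 − 4 = 0
  item 8: 4 − 1 = 3
Scored: 2, 1, 2, 3, 1, 2, 0, 3, 1, 3
Total = 18

18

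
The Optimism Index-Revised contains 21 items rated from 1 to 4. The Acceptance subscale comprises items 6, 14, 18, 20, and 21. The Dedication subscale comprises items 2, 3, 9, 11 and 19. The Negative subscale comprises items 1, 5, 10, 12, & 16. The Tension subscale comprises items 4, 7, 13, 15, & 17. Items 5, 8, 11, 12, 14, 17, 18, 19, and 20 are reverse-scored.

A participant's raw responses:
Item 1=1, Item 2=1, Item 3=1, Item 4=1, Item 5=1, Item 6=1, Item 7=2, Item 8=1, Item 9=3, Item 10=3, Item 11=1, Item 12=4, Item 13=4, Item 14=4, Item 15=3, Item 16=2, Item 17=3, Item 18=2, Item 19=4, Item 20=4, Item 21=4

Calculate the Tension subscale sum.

Tension items: 4, 7, 13, 15, 17.
Of these, item 17 is reverse-scored; on a 1–4 scale, reversed = 5 − raw.
  item 4: 1
  item 7: 2
  item 13: 4
  item 15: 3
  item 17: 5 − 3 = 2
Sum = 1 + 2 + 4 + 3 + 2 = 12

12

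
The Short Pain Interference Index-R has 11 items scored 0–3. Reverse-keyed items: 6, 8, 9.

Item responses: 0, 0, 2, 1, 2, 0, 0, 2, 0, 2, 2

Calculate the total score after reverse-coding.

Raw sum = 11. Reverse-keyed items: 6, 8, 9; their raw sum = 2.
Each reversal replaces raw with 3 − raw, changing the total by 3 − 2·raw per item.
Total = 11 + 3·3 − 2·2 = 11 + 9 − 4 = 16

16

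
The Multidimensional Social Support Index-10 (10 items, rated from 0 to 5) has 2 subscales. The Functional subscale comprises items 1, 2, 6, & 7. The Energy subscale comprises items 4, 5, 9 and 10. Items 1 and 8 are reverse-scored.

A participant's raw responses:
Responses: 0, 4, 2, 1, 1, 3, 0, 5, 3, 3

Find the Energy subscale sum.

Energy items: 4, 5, 9, 10.
  item 4: 1
  item 5: 1
  item 9: 3
  item 10: 3
Sum = 1 + 1 + 3 + 3 = 8

8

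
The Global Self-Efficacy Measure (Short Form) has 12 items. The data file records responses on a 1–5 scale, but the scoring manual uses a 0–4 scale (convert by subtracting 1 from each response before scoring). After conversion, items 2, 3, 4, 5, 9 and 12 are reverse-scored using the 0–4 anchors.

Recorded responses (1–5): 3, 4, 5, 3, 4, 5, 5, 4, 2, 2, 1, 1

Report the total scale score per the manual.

25

Convert to 0–4: 2, 3, 4, 2, 3, 4, 4, 3, 1, 1, 0, 0
Reverse-coded (reversed = (0+4) − raw = 4 − raw):
  item 2: 4 − 3 = 1
  item 3: 4 − 4 = 0
  item 4: 4 − 2 = 2
  item 5: 4 − 3 = 1
  item 9: 4 − 1 = 3
  item 12: 4 − 0 = 4
Scored: 2, 1, 0, 2, 1, 4, 4, 3, 3, 1, 0, 4
Total = 25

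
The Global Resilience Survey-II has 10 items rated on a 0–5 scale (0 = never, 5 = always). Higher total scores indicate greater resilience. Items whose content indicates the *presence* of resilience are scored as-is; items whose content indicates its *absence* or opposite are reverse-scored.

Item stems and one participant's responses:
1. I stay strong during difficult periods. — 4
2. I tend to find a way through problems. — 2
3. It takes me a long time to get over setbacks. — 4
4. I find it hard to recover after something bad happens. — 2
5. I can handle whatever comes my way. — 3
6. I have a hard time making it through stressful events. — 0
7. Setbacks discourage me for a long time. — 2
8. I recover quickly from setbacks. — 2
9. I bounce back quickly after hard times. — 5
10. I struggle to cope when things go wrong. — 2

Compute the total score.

31

Items 3, 4, 6, 7, 10 describe the absence/opposite of resilience → reverse-score.
reversed = (0+5) − raw = 5 − raw.
  item 1: 4
  item 2: 2
  item 3: 5 − 4 = 1
  item 4: 5 − 2 = 3
  item 5: 3
  item 6: 5 − 0 = 5
  item 7: 5 − 2 = 3
  item 8: 2
  item 9: 5
  item 10: 5 − 2 = 3
Total = 4 + 2 + 1 + 3 + 3 + 5 + 3 + 2 + 5 + 3 = 31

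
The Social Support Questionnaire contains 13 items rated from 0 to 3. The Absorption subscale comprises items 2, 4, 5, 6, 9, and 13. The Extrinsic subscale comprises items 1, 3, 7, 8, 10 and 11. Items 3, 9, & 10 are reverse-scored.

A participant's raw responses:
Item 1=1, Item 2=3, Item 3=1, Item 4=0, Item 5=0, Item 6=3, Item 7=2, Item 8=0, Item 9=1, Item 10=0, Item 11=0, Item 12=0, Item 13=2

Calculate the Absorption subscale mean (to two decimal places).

1.67

Absorption items: 2, 4, 5, 6, 9, 13.
Of these, item 9 is reverse-scored; on a 0–3 scale, reversed = 3 − raw.
  item 2: 3
  item 4: 0
  item 5: 0
  item 6: 3
  item 9: 3 − 1 = 2
  item 13: 2
Sum = 3 + 0 + 0 + 3 + 2 + 2 = 10
Mean = 10 / 6 = 1.67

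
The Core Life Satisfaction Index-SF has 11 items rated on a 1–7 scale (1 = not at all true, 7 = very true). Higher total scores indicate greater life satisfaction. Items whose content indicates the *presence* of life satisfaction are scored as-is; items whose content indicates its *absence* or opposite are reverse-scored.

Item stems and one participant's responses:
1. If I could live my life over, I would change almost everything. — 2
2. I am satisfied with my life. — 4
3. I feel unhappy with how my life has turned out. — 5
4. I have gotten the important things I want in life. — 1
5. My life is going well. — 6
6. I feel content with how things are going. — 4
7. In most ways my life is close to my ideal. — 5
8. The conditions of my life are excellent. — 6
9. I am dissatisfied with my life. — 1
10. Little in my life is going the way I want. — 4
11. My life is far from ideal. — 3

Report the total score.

51

Items 1, 3, 9, 10, 11 describe the absence/opposite of life satisfaction → reverse-score.
reverse-coded value = 8 − response.
  item 1: 8 − 2 = 6
  item 2: 4
  item 3: 8 − 5 = 3
  item 4: 1
  item 5: 6
  item 6: 4
  item 7: 5
  item 8: 6
  item 9: 8 − 1 = 7
  item 10: 8 − 4 = 4
  item 11: 8 − 3 = 5
Total = 6 + 4 + 3 + 1 + 6 + 4 + 5 + 6 + 7 + 4 + 5 = 51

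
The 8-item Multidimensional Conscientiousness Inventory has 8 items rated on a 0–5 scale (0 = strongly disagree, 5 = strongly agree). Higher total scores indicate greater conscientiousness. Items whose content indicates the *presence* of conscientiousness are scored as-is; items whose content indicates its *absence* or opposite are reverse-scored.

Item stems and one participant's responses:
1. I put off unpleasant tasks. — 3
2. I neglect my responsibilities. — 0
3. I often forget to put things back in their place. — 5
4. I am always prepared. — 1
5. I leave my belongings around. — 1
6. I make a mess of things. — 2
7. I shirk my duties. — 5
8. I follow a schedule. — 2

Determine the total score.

17

Items 1, 2, 3, 5, 6, 7 describe the absence/opposite of conscientiousness → reverse-score.
on a 0–5 scale, reversed = 5 − raw.
  item 1: 5 − 3 = 2
  item 2: 5 − 0 = 5
  item 3: 5 − 5 = 0
  item 4: 1
  item 5: 5 − 1 = 4
  item 6: 5 − 2 = 3
  item 7: 5 − 5 = 0
  item 8: 2
Total = 2 + 5 + 0 + 1 + 4 + 3 + 0 + 2 = 17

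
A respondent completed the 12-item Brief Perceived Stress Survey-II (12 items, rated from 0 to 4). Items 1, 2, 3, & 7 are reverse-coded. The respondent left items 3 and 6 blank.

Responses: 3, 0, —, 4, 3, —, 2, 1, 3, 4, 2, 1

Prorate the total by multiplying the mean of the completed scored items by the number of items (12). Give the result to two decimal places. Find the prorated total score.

30.00

Reverse-coded (on a 0–4 scale, reversed = 4 − raw):
  item 1: 4 − 3 = 1
  item 2: 4 − 0 = 4
  item 7: 4 − 2 = 2
Completed scored items (10 of 12): 1, 4, 4, 3, 2, 1, 3, 4, 2, 1; sum = 25.
Person mean = 25 / 10 ≈ 2.5000
Prorated total = (25 / 10) × 12 = 30.00 (to 2 dp)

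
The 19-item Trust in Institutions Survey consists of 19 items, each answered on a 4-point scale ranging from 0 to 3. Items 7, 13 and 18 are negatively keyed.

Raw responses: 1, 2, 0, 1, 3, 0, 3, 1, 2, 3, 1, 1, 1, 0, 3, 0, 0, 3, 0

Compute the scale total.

20

Raw sum = 25. Negatively keyed items: 7, 13, 18; their raw sum = 7.
Each reversal replaces raw with 3 − raw, changing the total by 3 − 2·raw per item.
Total = 25 + 3·3 − 2·7 = 25 + 9 − 14 = 20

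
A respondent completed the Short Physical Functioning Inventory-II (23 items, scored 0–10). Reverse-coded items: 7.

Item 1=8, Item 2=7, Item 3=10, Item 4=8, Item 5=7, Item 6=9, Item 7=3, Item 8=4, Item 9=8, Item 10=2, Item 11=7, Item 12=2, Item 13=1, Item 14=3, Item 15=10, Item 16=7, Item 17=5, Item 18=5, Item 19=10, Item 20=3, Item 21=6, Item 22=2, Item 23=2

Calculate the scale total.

133

Reverse-coded items use 10 − raw:
  item 7: 10 − 3 = 7
Scored responses: 8, 7, 10, 8, 7, 9, 7, 4, 8, 2, 7, 2, 1, 3, 10, 7, 5, 5, 10, 3, 6, 2, 2
Total = 8 + 7 + 10 + 8 + 7 + 9 + 7 + 4 + 8 + 2 + 7 + 2 + 1 + 3 + 10 + 7 + 5 + 5 + 10 + 3 + 6 + 2 + 2 = 133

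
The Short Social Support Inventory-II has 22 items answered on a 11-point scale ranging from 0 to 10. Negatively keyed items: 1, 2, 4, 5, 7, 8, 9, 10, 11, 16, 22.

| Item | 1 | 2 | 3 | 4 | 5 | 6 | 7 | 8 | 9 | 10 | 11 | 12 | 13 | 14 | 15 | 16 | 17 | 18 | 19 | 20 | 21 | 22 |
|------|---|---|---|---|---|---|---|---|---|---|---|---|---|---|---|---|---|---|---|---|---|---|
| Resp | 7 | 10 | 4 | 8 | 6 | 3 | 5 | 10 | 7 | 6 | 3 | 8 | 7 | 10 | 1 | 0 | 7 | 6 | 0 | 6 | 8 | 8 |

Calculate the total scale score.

Raw sum = 130. Negatively keyed items: 1, 2, 4, 5, 7, 8, 9, 10, 11, 16, 22; their raw sum = 70.
Each reversal replaces raw with 10 − raw, changing the total by 10 − 2·raw per item.
Total = 130 + 11·10 − 2·70 = 130 + 110 − 140 = 100

100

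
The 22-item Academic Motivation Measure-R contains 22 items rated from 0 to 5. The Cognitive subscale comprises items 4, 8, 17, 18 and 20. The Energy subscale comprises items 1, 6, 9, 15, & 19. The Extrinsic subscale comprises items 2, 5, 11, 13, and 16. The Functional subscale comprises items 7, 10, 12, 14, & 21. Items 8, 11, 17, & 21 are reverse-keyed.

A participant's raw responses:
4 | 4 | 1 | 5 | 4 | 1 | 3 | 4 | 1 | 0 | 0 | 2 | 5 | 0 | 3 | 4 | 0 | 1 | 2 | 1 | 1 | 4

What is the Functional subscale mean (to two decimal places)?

1.80

Functional items: 7, 10, 12, 14, 21.
Of these, item 21 is reverse-keyed; on a 0–5 scale, reversed = 5 − raw.
  item 7: 3
  item 10: 0
  item 12: 2
  item 14: 0
  item 21: 5 − 1 = 4
Sum = 3 + 0 + 2 + 0 + 4 = 9
Mean = 9 / 5 = 1.80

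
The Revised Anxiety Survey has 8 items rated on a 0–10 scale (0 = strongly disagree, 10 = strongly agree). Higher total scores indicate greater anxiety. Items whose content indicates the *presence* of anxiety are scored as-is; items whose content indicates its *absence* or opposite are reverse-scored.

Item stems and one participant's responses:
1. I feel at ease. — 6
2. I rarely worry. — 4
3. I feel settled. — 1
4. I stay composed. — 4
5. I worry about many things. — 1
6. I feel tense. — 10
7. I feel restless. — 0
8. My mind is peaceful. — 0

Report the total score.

Items 1, 2, 3, 4, 8 describe the absence/opposite of anxiety → reverse-score.
reverse-coded value = 10 − response.
  item 1: 10 − 6 = 4
  item 2: 10 − 4 = 6
  item 3: 10 − 1 = 9
  item 4: 10 − 4 = 6
  item 5: 1
  item 6: 10
  item 7: 0
  item 8: 10 − 0 = 10
Total = 4 + 6 + 9 + 6 + 1 + 10 + 0 + 10 = 46

46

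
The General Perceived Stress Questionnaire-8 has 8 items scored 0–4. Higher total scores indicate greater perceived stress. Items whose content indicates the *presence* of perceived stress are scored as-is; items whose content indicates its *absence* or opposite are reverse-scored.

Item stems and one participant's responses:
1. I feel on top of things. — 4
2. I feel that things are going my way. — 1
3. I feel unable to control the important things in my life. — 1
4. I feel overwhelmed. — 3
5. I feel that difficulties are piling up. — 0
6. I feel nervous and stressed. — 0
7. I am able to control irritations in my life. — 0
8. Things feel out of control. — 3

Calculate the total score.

14

Items 1, 2, 7 describe the absence/opposite of perceived stress → reverse-score.
reverse-coded value = 4 − response.
  item 1: 4 − 4 = 0
  item 2: 4 − 1 = 3
  item 3: 1
  item 4: 3
  item 5: 0
  item 6: 0
  item 7: 4 − 0 = 4
  item 8: 3
Total = 0 + 3 + 1 + 3 + 0 + 0 + 4 + 3 = 14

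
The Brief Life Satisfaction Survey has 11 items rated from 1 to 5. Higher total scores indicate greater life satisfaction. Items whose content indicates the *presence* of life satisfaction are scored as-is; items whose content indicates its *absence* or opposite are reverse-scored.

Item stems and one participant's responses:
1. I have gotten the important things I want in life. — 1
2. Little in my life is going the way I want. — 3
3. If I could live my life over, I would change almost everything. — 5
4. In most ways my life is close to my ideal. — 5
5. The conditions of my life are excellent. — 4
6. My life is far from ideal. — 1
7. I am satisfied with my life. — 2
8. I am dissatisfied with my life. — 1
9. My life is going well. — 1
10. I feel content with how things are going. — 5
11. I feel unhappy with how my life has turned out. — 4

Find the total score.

Items 2, 3, 6, 8, 11 describe the absence/opposite of life satisfaction → reverse-score.
reverse-coded value = 6 − response.
  item 1: 1
  item 2: 6 − 3 = 3
  item 3: 6 − 5 = 1
  item 4: 5
  item 5: 4
  item 6: 6 − 1 = 5
  item 7: 2
  item 8: 6 − 1 = 5
  item 9: 1
  item 10: 5
  item 11: 6 − 4 = 2
Total = 1 + 3 + 1 + 5 + 4 + 5 + 2 + 5 + 1 + 5 + 2 = 34

34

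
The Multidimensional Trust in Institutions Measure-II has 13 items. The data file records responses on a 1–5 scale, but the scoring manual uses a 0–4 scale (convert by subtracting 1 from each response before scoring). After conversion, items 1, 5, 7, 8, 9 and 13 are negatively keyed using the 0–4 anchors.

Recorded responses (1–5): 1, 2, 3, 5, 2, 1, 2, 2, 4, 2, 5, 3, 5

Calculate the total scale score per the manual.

28

Convert to 0–4: 0, 1, 2, 4, 1, 0, 1, 1, 3, 1, 4, 2, 4
Reverse-coded (on a 0–4 scale, reversed = 4 − raw):
  item 1: 4 − 0 = 4
  item 5: 4 − 1 = 3
  item 7: 4 − 1 = 3
  item 8: 4 − 1 = 3
  item 9: 4 − 3 = 1
  item 13: 4 − 4 = 0
Scored: 4, 1, 2, 4, 3, 0, 3, 3, 1, 1, 4, 2, 0
Total = 28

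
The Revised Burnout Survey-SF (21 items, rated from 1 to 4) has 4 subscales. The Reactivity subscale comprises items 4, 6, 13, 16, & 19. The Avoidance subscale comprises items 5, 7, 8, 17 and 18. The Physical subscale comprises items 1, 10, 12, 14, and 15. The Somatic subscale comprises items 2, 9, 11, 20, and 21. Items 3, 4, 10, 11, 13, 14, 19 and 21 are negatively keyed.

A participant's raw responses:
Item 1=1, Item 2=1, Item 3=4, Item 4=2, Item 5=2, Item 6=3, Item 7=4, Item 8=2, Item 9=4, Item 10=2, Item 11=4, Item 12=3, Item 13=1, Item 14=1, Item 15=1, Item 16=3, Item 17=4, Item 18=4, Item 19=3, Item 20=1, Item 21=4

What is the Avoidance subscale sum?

16

Avoidance items: 5, 7, 8, 17, 18.
  item 5: 2
  item 7: 4
  item 8: 2
  item 17: 4
  item 18: 4
Sum = 2 + 4 + 2 + 4 + 4 = 16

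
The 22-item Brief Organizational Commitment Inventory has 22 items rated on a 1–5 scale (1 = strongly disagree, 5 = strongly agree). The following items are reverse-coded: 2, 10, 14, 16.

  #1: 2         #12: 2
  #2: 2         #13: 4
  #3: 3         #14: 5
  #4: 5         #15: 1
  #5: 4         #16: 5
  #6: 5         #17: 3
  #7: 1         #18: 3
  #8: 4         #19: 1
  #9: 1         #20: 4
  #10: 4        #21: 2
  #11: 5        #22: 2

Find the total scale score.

60

Raw sum = 68. Reverse-coded items: 2, 10, 14, 16; their raw sum = 16.
Each reversal replaces raw with 6 − raw, changing the total by 6 − 2·raw per item.
Total = 68 + 4·6 − 2·16 = 68 + 24 − 32 = 60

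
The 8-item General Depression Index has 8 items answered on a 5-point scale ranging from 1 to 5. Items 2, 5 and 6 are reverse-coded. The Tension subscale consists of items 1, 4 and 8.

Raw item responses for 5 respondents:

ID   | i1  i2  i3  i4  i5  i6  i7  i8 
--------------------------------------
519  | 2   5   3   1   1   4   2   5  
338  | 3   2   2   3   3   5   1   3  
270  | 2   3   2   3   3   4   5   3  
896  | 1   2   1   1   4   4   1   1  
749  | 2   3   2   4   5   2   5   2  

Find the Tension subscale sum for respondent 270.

Respondent 270 raw: 2, 3, 2, 3, 3, 4, 5, 3.
Tension items: 1, 4, 8.
Reverse-coded (reverse-coded value = 6 − response):
  item 1: 2
  item 4: 3
  item 8: 3
Sum = 2 + 3 + 3 = 8

8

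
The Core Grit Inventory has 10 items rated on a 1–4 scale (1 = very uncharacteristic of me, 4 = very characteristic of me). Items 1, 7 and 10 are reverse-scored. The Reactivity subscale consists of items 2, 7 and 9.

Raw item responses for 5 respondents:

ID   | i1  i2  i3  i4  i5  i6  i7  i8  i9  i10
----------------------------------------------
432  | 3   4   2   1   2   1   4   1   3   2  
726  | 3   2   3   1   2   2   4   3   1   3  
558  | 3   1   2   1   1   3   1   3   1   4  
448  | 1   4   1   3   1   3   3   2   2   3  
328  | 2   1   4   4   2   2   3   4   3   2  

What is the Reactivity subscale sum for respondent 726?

Respondent 726 raw: 3, 2, 3, 1, 2, 2, 4, 3, 1, 3.
Reactivity items: 2, 7, 9.
Reverse-coded (reversed = (1+4) − raw = 5 − raw):
  item 2: 2
  item 7: 5 − 4 = 1
  item 9: 1
Sum = 2 + 1 + 1 = 4

4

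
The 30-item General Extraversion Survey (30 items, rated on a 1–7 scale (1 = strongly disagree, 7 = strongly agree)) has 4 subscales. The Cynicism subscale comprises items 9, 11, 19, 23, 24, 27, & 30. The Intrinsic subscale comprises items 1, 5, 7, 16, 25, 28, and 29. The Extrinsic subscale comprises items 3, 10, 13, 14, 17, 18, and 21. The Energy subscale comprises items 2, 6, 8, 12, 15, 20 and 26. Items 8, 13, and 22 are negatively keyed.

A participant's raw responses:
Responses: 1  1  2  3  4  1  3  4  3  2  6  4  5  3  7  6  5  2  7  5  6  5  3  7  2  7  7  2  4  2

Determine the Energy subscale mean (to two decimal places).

Energy items: 2, 6, 8, 12, 15, 20, 26.
Of these, item 8 is negatively keyed; on a 1–7 scale, reversed = 8 − raw.
  item 2: 1
  item 6: 1
  item 8: 8 − 4 = 4
  item 12: 4
  item 15: 7
  item 20: 5
  item 26: 7
Sum = 1 + 1 + 4 + 4 + 7 + 5 + 7 = 29
Mean = 29 / 7 = 4.14

4.14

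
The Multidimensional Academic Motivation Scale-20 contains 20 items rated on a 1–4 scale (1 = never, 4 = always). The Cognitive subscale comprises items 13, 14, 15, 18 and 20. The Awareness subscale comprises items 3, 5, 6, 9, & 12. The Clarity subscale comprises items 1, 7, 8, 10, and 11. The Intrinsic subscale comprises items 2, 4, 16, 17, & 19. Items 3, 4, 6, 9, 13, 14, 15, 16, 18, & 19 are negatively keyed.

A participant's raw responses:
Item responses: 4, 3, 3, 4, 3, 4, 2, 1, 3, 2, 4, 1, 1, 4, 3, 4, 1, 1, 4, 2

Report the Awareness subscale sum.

Awareness items: 3, 5, 6, 9, 12.
Of these, items 3, 6, & 9 are negatively keyed; on a 1–4 scale, reversed = 5 − raw.
  item 3: 5 − 3 = 2
  item 5: 3
  item 6: 5 − 4 = 1
  item 9: 5 − 3 = 2
  item 12: 1
Sum = 2 + 3 + 1 + 2 + 1 = 9

9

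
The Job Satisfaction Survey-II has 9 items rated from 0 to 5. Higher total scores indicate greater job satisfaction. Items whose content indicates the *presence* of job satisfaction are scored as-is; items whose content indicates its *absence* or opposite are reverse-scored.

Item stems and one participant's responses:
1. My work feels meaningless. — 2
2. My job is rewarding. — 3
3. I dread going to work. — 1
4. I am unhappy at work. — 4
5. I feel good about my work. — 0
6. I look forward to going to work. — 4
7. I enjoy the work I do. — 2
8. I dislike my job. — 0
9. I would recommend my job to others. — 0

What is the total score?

Items 1, 3, 4, 8 describe the absence/opposite of job satisfaction → reverse-score.
reversed = (0+5) − raw = 5 − raw.
  item 1: 5 − 2 = 3
  item 2: 3
  item 3: 5 − 1 = 4
  item 4: 5 − 4 = 1
  item 5: 0
  item 6: 4
  item 7: 2
  item 8: 5 − 0 = 5
  item 9: 0
Total = 3 + 3 + 4 + 1 + 0 + 4 + 2 + 5 + 0 = 22

22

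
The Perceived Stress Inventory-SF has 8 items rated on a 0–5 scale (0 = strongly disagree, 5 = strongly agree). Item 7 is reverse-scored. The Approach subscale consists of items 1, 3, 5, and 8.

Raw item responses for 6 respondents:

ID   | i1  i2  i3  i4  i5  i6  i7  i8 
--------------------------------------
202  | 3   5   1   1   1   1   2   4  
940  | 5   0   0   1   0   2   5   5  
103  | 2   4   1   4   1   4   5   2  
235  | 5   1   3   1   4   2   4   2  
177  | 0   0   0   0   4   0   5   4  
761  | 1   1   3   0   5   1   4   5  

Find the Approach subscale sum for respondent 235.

14

Respondent 235 raw: 5, 1, 3, 1, 4, 2, 4, 2.
Approach items: 1, 3, 5, 8.
Reverse-coded (reversed = (0+5) − raw = 5 − raw):
  item 1: 5
  item 3: 3
  item 5: 4
  item 8: 2
Sum = 5 + 3 + 4 + 2 = 14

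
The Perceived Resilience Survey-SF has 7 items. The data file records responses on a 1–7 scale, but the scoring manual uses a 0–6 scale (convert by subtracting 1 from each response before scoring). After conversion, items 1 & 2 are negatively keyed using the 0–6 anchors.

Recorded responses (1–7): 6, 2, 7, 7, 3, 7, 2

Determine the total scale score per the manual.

27

Convert to 0–6: 5, 1, 6, 6, 2, 6, 1
Reverse-coded (on a 0–6 scale, reversed = 6 − raw):
  item 1: 6 − 5 = 1
  item 2: 6 − 1 = 5
Scored: 1, 5, 6, 6, 2, 6, 1
Total = 27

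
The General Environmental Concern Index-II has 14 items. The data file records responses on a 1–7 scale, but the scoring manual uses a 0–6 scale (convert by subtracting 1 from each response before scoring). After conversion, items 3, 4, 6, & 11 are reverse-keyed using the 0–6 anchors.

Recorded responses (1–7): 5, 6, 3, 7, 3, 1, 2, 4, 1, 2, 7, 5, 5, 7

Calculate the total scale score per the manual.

Convert to 0–6: 4, 5, 2, 6, 2, 0, 1, 3, 0, 1, 6, 4, 4, 6
Reverse-coded (reverse-coded value = 6 − response):
  item 3: 6 − 2 = 4
  item 4: 6 − 6 = 0
  item 6: 6 − 0 = 6
  item 11: 6 − 6 = 0
Scored: 4, 5, 4, 0, 2, 6, 1, 3, 0, 1, 0, 4, 4, 6
Total = 40

40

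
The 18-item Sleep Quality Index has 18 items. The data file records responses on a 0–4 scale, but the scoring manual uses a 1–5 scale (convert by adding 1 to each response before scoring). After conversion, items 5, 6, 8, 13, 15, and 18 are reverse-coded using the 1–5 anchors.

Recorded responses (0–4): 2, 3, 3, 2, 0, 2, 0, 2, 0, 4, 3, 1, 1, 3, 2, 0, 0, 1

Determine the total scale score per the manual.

55

Convert to 1–5: 3, 4, 4, 3, 1, 3, 1, 3, 1, 5, 4, 2, 2, 4, 3, 1, 1, 2
Reverse-coded (reversed = (1+5) − raw = 6 − raw):
  item 5: 6 − 1 = 5
  item 6: 6 − 3 = 3
  item 8: 6 − 3 = 3
  item 13: 6 − 2 = 4
  item 15: 6 − 3 = 3
  item 18: 6 − 2 = 4
Scored: 3, 4, 4, 3, 5, 3, 1, 3, 1, 5, 4, 2, 4, 4, 3, 1, 1, 4
Total = 55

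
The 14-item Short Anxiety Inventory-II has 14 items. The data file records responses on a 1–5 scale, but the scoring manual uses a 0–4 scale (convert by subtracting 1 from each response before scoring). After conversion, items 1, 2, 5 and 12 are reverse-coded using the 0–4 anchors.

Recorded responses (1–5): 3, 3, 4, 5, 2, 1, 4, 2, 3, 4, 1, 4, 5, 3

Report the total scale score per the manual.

30

Convert to 0–4: 2, 2, 3, 4, 1, 0, 3, 1, 2, 3, 0, 3, 4, 2
Reverse-coded (reversed = (0+4) − raw = 4 − raw):
  item 1: 4 − 2 = 2
  item 2: 4 − 2 = 2
  item 5: 4 − 1 = 3
  item 12: 4 − 3 = 1
Scored: 2, 2, 3, 4, 3, 0, 3, 1, 2, 3, 0, 1, 4, 2
Total = 30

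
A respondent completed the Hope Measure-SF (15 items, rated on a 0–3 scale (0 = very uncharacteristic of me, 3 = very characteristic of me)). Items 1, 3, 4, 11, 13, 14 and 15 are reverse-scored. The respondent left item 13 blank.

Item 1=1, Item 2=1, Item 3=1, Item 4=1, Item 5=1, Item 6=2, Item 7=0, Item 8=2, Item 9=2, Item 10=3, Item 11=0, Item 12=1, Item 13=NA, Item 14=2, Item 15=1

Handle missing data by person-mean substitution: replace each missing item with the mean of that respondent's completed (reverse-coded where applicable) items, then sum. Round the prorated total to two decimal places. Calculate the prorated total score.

25.71

Reverse-coded (reverse-coded value = 3 − response):
  item 1: 3 − 1 = 2
  item 3: 3 − 1 = 2
  item 4: 3 − 1 = 2
  item 11: 3 − 0 = 3
  item 14: 3 − 2 = 1
  item 15: 3 − 1 = 2
Completed scored items (14 of 15): 2, 1, 2, 2, 1, 2, 0, 2, 2, 3, 3, 1, 1, 2; sum = 24.
Person mean = 24 / 14 ≈ 1.7143
Prorated total = (24 / 14) × 15 = 25.71 (to 2 dp)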